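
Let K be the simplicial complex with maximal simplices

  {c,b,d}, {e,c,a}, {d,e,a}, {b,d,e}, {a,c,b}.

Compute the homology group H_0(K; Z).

H_0 = Z.

We work with the vertex ordering a < b < c < d < e. The simplices of K, each written with vertices in increasing order, are:

  0-simplices (5): a, b, c, d, e
  1-simplices (10): ab, ac, ad, ae, bc, bd, be, cd, ce, de
  2-simplices (5): abc, ace, ade, bcd, bde

giving chain groups C_0 ≅ Z^5, C_1 ≅ Z^10, C_2 ≅ Z^5.

∂_1: C_1 → C_0 sends each edge [p,q] (with p < q) to q − p.
The 5×10 boundary matrix has rank 4 and Smith normal form diag(1,1,1,1).

The boundary map ∂_2: C_2 → C_1 maps a triangle to the signed sum of its edges. For instance
  ∂abc = bc − ac + ab,
  ∂ade = de − ae + ad.
As a 10×5 matrix over Z this has rank 5, with invariant factors (1,1,1,1,1).

Now H_k = ker ∂_k / im ∂_{k+1}, so:

  H_0: rank C_0 − rank ∂_1 = 5 − 4 = 1, and the invariant factors of ∂_1 are all 1, so H_0 ≅ Z.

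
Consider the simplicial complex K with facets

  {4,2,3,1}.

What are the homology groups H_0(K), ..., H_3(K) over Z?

Order the vertices as 1 < 2 < 3 < 4. Listing each simplex with vertices in this order, K has dimension 3 with simplices:

  0-simplices (4): [1], [2], [3], [4]
  1-simplices (6): [1,2], [1,3], [1,4], [2,3], [2,4], [3,4]
  2-simplices (4): [1,2,3], [1,2,4], [1,3,4], [2,3,4]
  3-simplices (1): [1,2,3,4]

Hence C_0 ≅ Z^4, C_1 ≅ Z^6, C_2 ≅ Z^4, C_3 ≅ Z^1.

Boundary ∂_1: C_1 → C_0 sends each edge [p,q] (with p < q) to q − p. For instance
  ∂[1,2] = [2] − [1].
The resulting 4×6 matrix has rank 3, and its Smith normal form has invariant factors (1,1,1).

The boundary map ∂_2: C_2 → C_1 acts by ∂[p,q,r] = [q,r] − [p,r] + [p,q]. For instance
  ∂[1,2,3] = [2,3] − [1,3] + [1,2],
  ∂[1,3,4] = [3,4] − [1,4] + [1,3].
The 6×4 boundary matrix has rank 3 and Smith normal form diag(1,1,1).

Boundary ∂_3: C_3 → C_2 sends each 3-simplex σ to the alternating sum Σ_i (−1)^i (σ with its i-th vertex removed). For instance
  ∂[1,2,3,4] = [2,3,4] − [1,3,4] + [1,2,4] − [1,2,3].
The resulting 4×1 matrix has rank 1, and its Smith normal form has invariant factors (1).

From H_k ≅ ker(∂_k) / im(∂_{k+1}) we obtain:

  H_0: rank C_0 − rank ∂_1 = 4 − 3 = 1, and the invariant factors of ∂_1 are all 1, so H_0 = Z.
  H_1: rank ker ∂_1 − rank ∂_2 = (6 − 3) − 3 = 0, and the invariant factors of ∂_2 are all 1, so H_1 = 0.
  H_2: rank ker ∂_2 − rank ∂_3 = (4 − 3) − 1 = 0, and the invariant factors of ∂_3 are all 1, so H_2 = 0.
  H_3: rank ker ∂_3 − rank ∂_4 = (1 − 1) − 0 = 0, and there is no ∂_4, so H_3 = 0.

(K is a triangulation of the 3-simplex.)

H_0 ≅ Z,  H_1 = 0,  H_2 = 0,  H_3 = 0.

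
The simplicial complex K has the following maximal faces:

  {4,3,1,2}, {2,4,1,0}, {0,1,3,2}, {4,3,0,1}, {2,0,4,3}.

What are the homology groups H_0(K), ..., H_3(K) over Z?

K has 5 vertices, 10 edges, 10 triangles, 5 3-simplices.
rank ∂_0 = 0, rank ∂_1 = 4 ⇒ b_0 = 5 − 0 − 4 = 1; all invariant factors of ∂_1 are 1 so no torsion. So H_0 = Z.
rank ∂_1 = 4, rank ∂_2 = 6 ⇒ b_1 = 10 − 4 − 6 = 0; all invariant factors of ∂_2 are 1 so no torsion. So H_1 = 0.
rank ∂_2 = 6, rank ∂_3 = 4 ⇒ b_2 = 10 − 6 − 4 = 0; all invariant factors of ∂_3 are 1 so no torsion. So H_2 = 0.
rank ∂_3 = 4, rank ∂_4 = 0 ⇒ b_3 = 5 − 4 − 0 = 1. So H_3 = Z.

H_0 ≅ Z,  H_1 = 0,  H_2 = 0,  H_3 ≅ Z.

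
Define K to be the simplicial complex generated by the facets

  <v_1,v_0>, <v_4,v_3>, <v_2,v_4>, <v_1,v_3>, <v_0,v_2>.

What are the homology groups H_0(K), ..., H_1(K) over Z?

H_0 ≅ Z,  H_1 ≅ Z.

Fix the vertex order v_0 < v_1 < v_2 < v_3 < v_4 and write every simplex with vertices in increasing order. Then dim K = 1 and the simplices of K are:

  0-simplices (5): [v_0], [v_1], [v_2], [v_3], [v_4]
  1-simplices (5): [v_0,v_1], [v_0,v_2], [v_1,v_3], [v_2,v_4], [v_3,v_4]

Hence C_0 ≅ Z^5, C_1 ≅ Z^5.

∂_1: C_1 → C_0 is given by ∂[p,q] = [q] − [p]. For instance
  ∂[v_3,v_4] = [v_4] − [v_3].
This gives a 5×5 integer matrix of rank 4; reducing to Smith normal form yields diagonal entries (1,1,1,1).

Now H_k = ker ∂_k / im ∂_{k+1}, so:

  H_0: rank C_0 − rank ∂_1 = 5 − 4 = 1, and the invariant factors of ∂_1 are all 1, so H_0 ≅ Z.
  H_1: rank ker ∂_1 − rank ∂_2 = (5 − 4) − 0 = 1, and there is no ∂_2, so H_1 ≅ Z.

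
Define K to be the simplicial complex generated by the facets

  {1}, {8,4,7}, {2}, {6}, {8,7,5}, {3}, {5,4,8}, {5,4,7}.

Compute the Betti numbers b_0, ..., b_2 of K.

b_0 = 5, b_1 = 0, b_2 = 1.

Take the total order 1 < 2 < 3 < 4 < 5 < 6 < 7 < 8 on the vertex set. Then K (dimension 2) consists of the simplices:

  0-simplices (8): [1], [2], [3], [4], [5], [6], [7], [8]
  1-simplices (6): [4,5], [4,7], [4,8], [5,7], [5,8], [7,8]
  2-simplices (4): [4,5,7], [4,5,8], [4,7,8], [5,7,8]

Hence C_0 ≅ Z^8, C_1 ≅ Z^6, C_2 ≅ Z^4.

The boundary map ∂_1: C_1 → C_0 is given by ∂[p,q] = [q] − [p].
The resulting 8×6 matrix has rank 3, and its Smith normal form has invariant factors (1,1,1).

∂_2: C_2 → C_1 acts by ∂[p,q,r] = [q,r] − [p,r] + [p,q]. For instance
  ∂[4,5,8] = [5,8] − [4,8] + [4,5],
  ∂[5,7,8] = [7,8] − [5,8] + [5,7].
The resulting 6×4 matrix has rank 3, and its Smith normal form has invariant factors (1,1,1).

Reading off H_k = ker ∂_k / im ∂_{k+1}:

  H_0: rank C_0 − rank ∂_1 = 8 − 3 = 5, and the invariant factors of ∂_1 are all 1, so H_0 ≅ Z^5.
  H_1: rank ker ∂_1 − rank ∂_2 = (6 − 3) − 3 = 0, and the invariant factors of ∂_2 are all 1, so H_1 ≅ 0.
  H_2: rank ker ∂_2 − rank ∂_3 = (4 − 3) − 0 = 1, and there is no ∂_3, so H_2 ≅ Z.

(K is a triangulation of the disjoint union of the 2-sphere S^2 and a set of 4 points.)

Hence the Betti numbers are b_0 = 5, b_1 = 0, b_2 = 1.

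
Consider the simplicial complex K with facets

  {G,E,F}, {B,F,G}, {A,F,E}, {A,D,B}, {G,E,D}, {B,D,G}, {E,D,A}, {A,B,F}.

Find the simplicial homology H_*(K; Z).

H_0 ≅ Z,  H_1 = 0,  H_2 ≅ Z.

Order the vertices as A < B < D < E < F < G. Listing each simplex with vertices in this order, K has dimension 2 with simplices:

  0-simplices (6): A, B, D, E, F, G
  1-simplices (12): AB, AD, AE, AF, BD, BF, BG, DE, DG, EF, EG, FG
  2-simplices (8): ABD, ABF, ADE, AEF, BDG, BFG, DEG, EFG

giving chain groups C_0 ≅ Z^6, C_1 ≅ Z^12, C_2 ≅ Z^8.

∂_1: C_1 → C_0 is given by ∂[p,q] = [q] − [p]. For instance
  ∂DE = E − D.
This gives a 6×12 integer matrix of rank 5; reducing to Smith normal form yields diagonal entries (1,1,1,1,1).

Boundary ∂_2: C_2 → C_1 maps a triangle to the signed sum of its edges. For instance
  ∂DEG = EG − DG + DE,
  ∂EFG = FG − EG + EF.
The 12×8 boundary matrix has rank 7 and Smith normal form diag(1,1,1,1,1,1,1).

Now H_k = ker ∂_k / im ∂_{k+1}, so:

  H_0: rank C_0 − rank ∂_1 = 6 − 5 = 1, and the invariant factors of ∂_1 are all 1, so H_0 = Z.
  H_1: rank ker ∂_1 − rank ∂_2 = (12 − 5) − 7 = 0, and the invariant factors of ∂_2 are all 1, so H_1 = 0.
  H_2: rank ker ∂_2 − rank ∂_3 = (8 − 7) − 0 = 1, and there is no ∂_3, so H_2 = Z.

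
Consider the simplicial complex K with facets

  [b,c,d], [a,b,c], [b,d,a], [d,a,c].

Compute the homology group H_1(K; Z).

Order the vertices as a < b < c < d. Listing each simplex with vertices in this order, K has dimension 2 with simplices:

  0-simplices (4): a, b, c, d
  1-simplices (6): ab, ac, ad, bc, bd, cd
  2-simplices (4): abc, abd, acd, bcd

Hence C_0 ≅ Z^4, C_1 ≅ Z^6, C_2 ≅ Z^4.

Boundary ∂_1: C_1 → C_0 sends each edge [p,q] (with p < q) to q − p. For instance
  ∂cd = d − c.
The 4×6 boundary matrix has rank 3 and Smith normal form diag(1,1,1).

∂_2: C_2 → C_1 acts by ∂[p,q,r] = [q,r] − [p,r] + [p,q]. For instance
  ∂acd = cd − ad + ac,
  ∂abc = bc − ac + ab.
The resulting 6×4 matrix has rank 3, and its Smith normal form has invariant factors (1,1,1).

Reading off H_k = ker ∂_k / im ∂_{k+1}:

  H_1: rank ker ∂_1 − rank ∂_2 = (6 − 3) − 3 = 0, and the invariant factors of ∂_2 are all 1, so H_1 = 0.

H_1 = 0.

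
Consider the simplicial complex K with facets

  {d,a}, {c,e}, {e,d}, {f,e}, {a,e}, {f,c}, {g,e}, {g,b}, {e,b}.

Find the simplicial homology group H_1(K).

H_1 = Z^3.

Fix the vertex order a < b < c < d < e < f < g and write every simplex with vertices in increasing order. Then dim K = 1 and the simplices of K are:

  0-simplices (7): a, b, c, d, e, f, g
  1-simplices (9): ad, ae, be, bg, ce, cf, de, ef, eg

Hence C_0 ≅ Z^7, C_1 ≅ Z^9.

∂_1: C_1 → C_0 is given by ∂[p,q] = [q] − [p]. For instance
  ∂bg = g − b.
This gives a 7×9 integer matrix of rank 6; reducing to Smith normal form yields diagonal entries (1,1,1,1,1,1).

From H_k ≅ ker(∂_k) / im(∂_{k+1}) we obtain:

  H_1: rank ker ∂_1 − rank ∂_2 = (9 − 6) − 0 = 3, and there is no ∂_2, so H_1 ≅ Z^3.

(K is a triangulation of a wedge of 3 circles.)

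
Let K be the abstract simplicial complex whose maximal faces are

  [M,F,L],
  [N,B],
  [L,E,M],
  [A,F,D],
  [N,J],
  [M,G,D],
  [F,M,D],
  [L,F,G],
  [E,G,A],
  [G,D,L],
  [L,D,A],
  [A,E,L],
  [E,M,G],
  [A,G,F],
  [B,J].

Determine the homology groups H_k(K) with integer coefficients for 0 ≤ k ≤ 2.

K has 10 vertices, 21 edges, 12 triangles.
rank ∂_0 = 0, rank ∂_1 = 8 ⇒ b_0 = 10 − 0 − 8 = 2; all invariant factors of ∂_1 are 1 so no torsion. So H_0 ≅ Z^2.
rank ∂_1 = 8, rank ∂_2 = 12 ⇒ b_1 = 21 − 8 − 12 = 1; ∂_2 has invariant factor(s) [2] giving torsion. So H_1 ≅ Z × Z/2.
rank ∂_2 = 12, rank ∂_3 = 0 ⇒ b_2 = 12 − 12 − 0 = 0. So H_2 ≅ 0.

H_0 = Z^2,  H_1 = Z × Z/2,  H_2 = 0.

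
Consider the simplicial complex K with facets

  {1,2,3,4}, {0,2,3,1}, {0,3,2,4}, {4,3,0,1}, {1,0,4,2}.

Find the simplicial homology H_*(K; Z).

We work with the vertex ordering 0 < 1 < 2 < 3 < 4. The simplices of K, each written with vertices in increasing order, are:

  0-simplices (5): [0], [1], [2], [3], [4]
  1-simplices (10): [0,1], [0,2], [0,3], [0,4], [1,2], [1,3], [1,4], [2,3], [2,4], [3,4]
  2-simplices (10): [0,1,2], [0,1,3], [0,1,4], [0,2,3], [0,2,4], [0,3,4], [1,2,3], [1,2,4], [1,3,4], [2,3,4]
  3-simplices (5): [0,1,2,3], [0,1,2,4], [0,1,3,4], [0,2,3,4], [1,2,3,4]

so the chain groups are C_0 ≅ Z^5, C_1 ≅ Z^10, C_2 ≅ Z^10, C_3 ≅ Z^5.

∂_1: C_1 → C_0 is given by ∂[p,q] = [q] − [p].
This gives a 5×10 integer matrix of rank 4; reducing to Smith normal form yields diagonal entries (1,1,1,1).

Boundary ∂_2: C_2 → C_1 sends each 2-simplex [p,q,r] to [q,r] − [p,r] + [p,q]. For instance
  ∂[1,2,4] = [2,4] − [1,4] + [1,2],
  ∂[1,3,4] = [3,4] − [1,4] + [1,3].
The resulting 10×10 matrix has rank 6, and its Smith normal form has invariant factors (1,1,1,1,1,1).

∂_3: C_3 → C_2 sends each 3-simplex σ to the alternating sum Σ_i (−1)^i (σ with its i-th vertex removed). For instance
  ∂[0,1,2,4] = [1,2,4] − [0,2,4] + [0,1,4] − [0,1,2],
  ∂[0,2,3,4] = [2,3,4] − [0,3,4] + [0,2,4] − [0,2,3].
As a 10×5 matrix over Z this has rank 4, with invariant factors (1,1,1,1).

Reading off H_k = ker ∂_k / im ∂_{k+1}:

  H_0: rank C_0 − rank ∂_1 = 5 − 4 = 1, and the invariant factors of ∂_1 are all 1, so H_0 = Z.
  H_1: rank ker ∂_1 − rank ∂_2 = (10 − 4) − 6 = 0, and the invariant factors of ∂_2 are all 1, so H_1 = 0.
  H_2: rank ker ∂_2 − rank ∂_3 = (10 − 6) − 4 = 0, and the invariant factors of ∂_3 are all 1, so H_2 = 0.
  H_3: rank ker ∂_3 − rank ∂_4 = (5 − 4) − 0 = 1, and there is no ∂_4, so H_3 = Z.

H_0 ≅ Z,  H_1 = 0,  H_2 = 0,  H_3 ≅ Z.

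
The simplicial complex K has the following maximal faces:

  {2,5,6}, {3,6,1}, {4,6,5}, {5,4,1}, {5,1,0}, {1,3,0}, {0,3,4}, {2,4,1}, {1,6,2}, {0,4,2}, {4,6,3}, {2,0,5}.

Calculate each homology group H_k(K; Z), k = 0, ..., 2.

H_0 = Z,  H_1 = Z/2,  H_2 = 0.

K has 7 vertices, 18 edges, 12 triangles.
rank ∂_0 = 0, rank ∂_1 = 6 ⇒ b_0 = 7 − 0 − 6 = 1; all invariant factors of ∂_1 are 1 so no torsion. So H_0 ≅ Z.
rank ∂_1 = 6, rank ∂_2 = 12 ⇒ b_1 = 18 − 6 − 12 = 0; ∂_2 has invariant factor(s) [2] giving torsion. So H_1 ≅ Z/2.
rank ∂_2 = 12, rank ∂_3 = 0 ⇒ b_2 = 12 − 12 − 0 = 0. So H_2 ≅ 0.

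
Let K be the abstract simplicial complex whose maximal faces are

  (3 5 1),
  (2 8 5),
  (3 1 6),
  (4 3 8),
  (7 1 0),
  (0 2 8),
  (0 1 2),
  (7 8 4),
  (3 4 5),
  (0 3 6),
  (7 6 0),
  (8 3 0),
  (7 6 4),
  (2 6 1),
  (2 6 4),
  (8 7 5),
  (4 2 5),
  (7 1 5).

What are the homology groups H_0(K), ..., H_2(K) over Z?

Fix the vertex order 0 < 1 < 2 < 3 < 4 < 5 < 6 < 7 < 8 and write every simplex with vertices in increasing order. Then dim K = 2 and the simplices of K are:

  0-simplices (9): [0], [1], [2], [3], [4], [5], [6], [7], [8]
  1-simplices (27): (27 of them)
  2-simplices (18): [0,1,2], [0,1,7], [0,2,8], [0,3,6], [0,3,8], [0,6,7], [1,2,6], [1,3,5], [1,3,6], [1,5,7], [2,4,5], [2,4,6], [2,5,8], [3,4,5], [3,4,8], [4,6,7], [4,7,8], [5,7,8]

giving chain groups C_0 ≅ Z^9, C_1 ≅ Z^27, C_2 ≅ Z^18.

∂_1: C_1 → C_0 sends each edge [p,q] (with p < q) to q − p.
This gives a 9×27 integer matrix of rank 8; reducing to Smith normal form yields diagonal entries (1,1,1,1,1,1,1,1).

The boundary map ∂_2: C_2 → C_1 acts by ∂[p,q,r] = [q,r] − [p,r] + [p,q]. For instance
  ∂[2,5,8] = [5,8] − [2,8] + [2,5],
  ∂[0,6,7] = [6,7] − [0,7] + [0,6].
The resulting 27×18 matrix has rank 18, and its Smith normal form has invariant factors (1,1,1,1,1,1,1,1,1,1,1,1,1,1,1,1,1,2).

Computing H_k = (kernel of ∂_k) / (image of ∂_{k+1}):

  H_0: rank C_0 − rank ∂_1 = 9 − 8 = 1, and the invariant factors of ∂_1 are all 1, so H_0 ≅ Z.
  H_1: rank ker ∂_1 − rank ∂_2 = (27 − 8) − 18 = 1, and ∂_2 has invariant factor 2 > 1, so H_1 ≅ Z ⊕ Z_2.
  H_2: rank ker ∂_2 − rank ∂_3 = (18 − 18) − 0 = 0, and there is no ∂_3, so H_2 ≅ 0.

(K is a triangulation of the Klein bottle.)

H_0 = Z,  H_1 = Z ⊕ Z_2,  H_2 = 0.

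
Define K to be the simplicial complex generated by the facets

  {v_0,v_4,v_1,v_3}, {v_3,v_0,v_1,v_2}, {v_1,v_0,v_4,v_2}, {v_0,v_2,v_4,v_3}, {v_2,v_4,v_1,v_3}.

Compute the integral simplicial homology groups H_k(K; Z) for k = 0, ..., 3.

H_0 ≅ Z,  H_1 = 0,  H_2 = 0,  H_3 ≅ Z.

K has 5 vertices, 10 edges, 10 triangles, 5 3-simplices.
rank ∂_0 = 0, rank ∂_1 = 4 ⇒ b_0 = 5 − 0 − 4 = 1; all invariant factors of ∂_1 are 1 so no torsion. So H_0 ≅ Z.
rank ∂_1 = 4, rank ∂_2 = 6 ⇒ b_1 = 10 − 4 − 6 = 0; all invariant factors of ∂_2 are 1 so no torsion. So H_1 ≅ 0.
rank ∂_2 = 6, rank ∂_3 = 4 ⇒ b_2 = 10 − 6 − 4 = 0; all invariant factors of ∂_3 are 1 so no torsion. So H_2 ≅ 0.
rank ∂_3 = 4, rank ∂_4 = 0 ⇒ b_3 = 5 − 4 − 0 = 1. So H_3 ≅ Z.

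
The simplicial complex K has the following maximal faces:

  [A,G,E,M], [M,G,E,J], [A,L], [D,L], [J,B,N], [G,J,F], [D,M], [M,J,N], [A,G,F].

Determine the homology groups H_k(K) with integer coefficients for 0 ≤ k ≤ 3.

Order the vertices as A < B < D < E < F < G < J < L < M < N. Listing each simplex with vertices in this order, K has dimension 3 with simplices:

  0-simplices (10): A, B, D, E, F, G, J, L, M, N
  1-simplices (19): AE, AF, AG, AL, AM, BJ, BN, DL, DM, EG, EJ, EM, FG, FJ, GJ, GM, JM, JN, MN
  2-simplices (11): AEG, AEM, AFG, AGM, BJN, EGJ, EGM, EJM, FGJ, GJM, JMN
  3-simplices (2): AEGM, EGJM

giving chain groups C_0 ≅ Z^10, C_1 ≅ Z^19, C_2 ≅ Z^11, C_3 ≅ Z^2.

The boundary map ∂_1: C_1 → C_0 sends each edge [p,q] (with p < q) to q − p.
This gives a 10×19 integer matrix of rank 9; reducing to Smith normal form yields diagonal entries (1,1,1,1,1,1,1,1,1).

Boundary ∂_2: C_2 → C_1 sends each 2-simplex [p,q,r] to [q,r] − [p,r] + [p,q]. For instance
  ∂BJN = JN − BN + BJ,
  ∂AFG = FG − AG + AF.
The resulting 19×11 matrix has rank 9, and its Smith normal form has invariant factors (1,1,1,1,1,1,1,1,1).

∂_3: C_3 → C_2 sends each 3-simplex σ to the alternating sum Σ_i (−1)^i (σ with its i-th vertex removed). For instance
  ∂EGJM = GJM − EJM + EGM − EGJ,
  ∂AEGM = EGM − AGM + AEM − AEG.
As a 11×2 matrix over Z this has rank 2, with invariant factors (1,1).

From H_k ≅ ker(∂_k) / im(∂_{k+1}) we obtain:

  H_0: rank C_0 − rank ∂_1 = 10 − 9 = 1, and the invariant factors of ∂_1 are all 1, so H_0 ≅ Z.
  H_1: rank ker ∂_1 − rank ∂_2 = (19 − 9) − 9 = 1, and the invariant factors of ∂_2 are all 1, so H_1 ≅ Z.
  H_2: rank ker ∂_2 − rank ∂_3 = (11 − 9) − 2 = 0, and the invariant factors of ∂_3 are all 1, so H_2 ≅ 0.
  H_3: rank ker ∂_3 − rank ∂_4 = (2 − 2) − 0 = 0, and there is no ∂_4, so H_3 ≅ 0.

As a check, the Euler characteristic is 10 − 19 + 11 − 2 = 0, which agrees with 1 − 1 + 0 − 0 = 0.

H_0 = Z,  H_1 = Z,  H_2 = 0,  H_3 = 0.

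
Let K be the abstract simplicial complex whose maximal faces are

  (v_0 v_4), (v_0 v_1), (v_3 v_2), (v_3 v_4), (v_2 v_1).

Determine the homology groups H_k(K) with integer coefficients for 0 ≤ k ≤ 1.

H_0 ≅ Z,  H_1 ≅ Z.

Fix the vertex order v_0 < v_1 < v_2 < v_3 < v_4 and write every simplex with vertices in increasing order. Then dim K = 1 and the simplices of K are:

  0-simplices (5): [v_0], [v_1], [v_2], [v_3], [v_4]
  1-simplices (5): [v_0,v_1], [v_0,v_4], [v_1,v_2], [v_2,v_3], [v_3,v_4]

Hence C_0 ≅ Z^5, C_1 ≅ Z^5.

∂_1: C_1 → C_0 maps an edge to its endpoints' difference, ∂[p,q] = q − p.
As a 5×5 matrix over Z this has rank 4, with invariant factors (1,1,1,1).

Computing H_k = (kernel of ∂_k) / (image of ∂_{k+1}):

  H_0: rank C_0 − rank ∂_1 = 5 − 4 = 1, and the invariant factors of ∂_1 are all 1, so H_0 = Z.
  H_1: rank ker ∂_1 − rank ∂_2 = (5 − 4) − 0 = 1, and there is no ∂_2, so H_1 = Z.

As a check, the Euler characteristic is 5 − 5 = 0, which agrees with 1 − 1 = 0.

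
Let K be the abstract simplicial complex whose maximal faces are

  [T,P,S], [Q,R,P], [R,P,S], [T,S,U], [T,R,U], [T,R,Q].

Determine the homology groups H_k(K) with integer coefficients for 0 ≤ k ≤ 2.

H_0 = Z,  H_1 = Z,  H_2 = 0.

Order the vertices as P < Q < R < S < T < U. Listing each simplex with vertices in this order, K has dimension 2 with simplices:

  0-simplices (6): P, Q, R, S, T, U
  1-simplices (12): PQ, PR, PS, PT, QR, QT, RS, RT, RU, ST, SU, TU
  2-simplices (6): PQR, PRS, PST, QRT, RTU, STU

so the chain groups are C_0 ≅ Z^6, C_1 ≅ Z^12, C_2 ≅ Z^6.

The boundary map ∂_1: C_1 → C_0 sends each edge [p,q] (with p < q) to q − p.
As a 6×12 matrix over Z this has rank 5, with invariant factors (1,1,1,1,1).

The boundary map ∂_2: C_2 → C_1 acts by ∂[p,q,r] = [q,r] − [p,r] + [p,q]. For instance
  ∂PRS = RS − PS + PR,
  ∂QRT = RT − QT + QR.
As a 12×6 matrix over Z this has rank 6, with invariant factors (1,1,1,1,1,1).

Now H_k = ker ∂_k / im ∂_{k+1}, so:

  H_0: rank C_0 − rank ∂_1 = 6 − 5 = 1, and the invariant factors of ∂_1 are all 1, so H_0 = Z.
  H_1: rank ker ∂_1 − rank ∂_2 = (12 − 5) − 6 = 1, and the invariant factors of ∂_2 are all 1, so H_1 = Z.
  H_2: rank ker ∂_2 − rank ∂_3 = (6 − 6) − 0 = 0, and there is no ∂_3, so H_2 = 0.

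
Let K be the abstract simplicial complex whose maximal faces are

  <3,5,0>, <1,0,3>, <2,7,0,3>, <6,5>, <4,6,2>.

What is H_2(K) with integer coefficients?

Order the vertices as 0 < 1 < 2 < 3 < 4 < 5 < 6 < 7. Listing each simplex with vertices in this order, K has dimension 3 with simplices:

  0-simplices (8): [0], [1], [2], [3], [4], [5], [6], [7]
  1-simplices (14): [0,1], [0,2], [0,3], [0,5], [0,7], [1,3], [2,3], [2,4], [2,6], [2,7], [3,5], [3,7], [4,6], [5,6]
  2-simplices (7): [0,1,3], [0,2,3], [0,2,7], [0,3,5], [0,3,7], [2,3,7], [2,4,6]
  3-simplices (1): [0,2,3,7]

Hence C_0 ≅ Z^8, C_1 ≅ Z^14, C_2 ≅ Z^7, C_3 ≅ Z^1.

Boundary ∂_1: C_1 → C_0 is given by ∂[p,q] = [q] − [p]. For instance
  ∂[1,3] = [3] − [1].
The 8×14 boundary matrix has rank 7 and Smith normal form diag(1,1,1,1,1,1,1).

The boundary map ∂_2: C_2 → C_1 sends each 2-simplex [p,q,r] to [q,r] − [p,r] + [p,q]. For instance
  ∂[0,2,3] = [2,3] − [0,3] + [0,2],
  ∂[0,1,3] = [1,3] − [0,3] + [0,1].
This gives a 14×7 integer matrix of rank 6; reducing to Smith normal form yields diagonal entries (1,1,1,1,1,1).

∂_3: C_3 → C_2 sends each 3-simplex σ to the alternating sum Σ_i (−1)^i (σ with its i-th vertex removed). For instance
  ∂[0,2,3,7] = [2,3,7] − [0,3,7] + [0,2,7] − [0,2,3].
The 7×1 boundary matrix has rank 1 and Smith normal form diag(1).

Reading off H_k = ker ∂_k / im ∂_{k+1}:

  H_2: rank ker ∂_2 − rank ∂_3 = (7 − 6) − 1 = 0, and the invariant factors of ∂_3 are all 1, so H_2 ≅ 0.

H_2 = 0.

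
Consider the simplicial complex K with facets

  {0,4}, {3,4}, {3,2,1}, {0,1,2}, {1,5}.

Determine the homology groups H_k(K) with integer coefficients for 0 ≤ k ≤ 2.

Fix the vertex order 0 < 1 < 2 < 3 < 4 < 5 and write every simplex with vertices in increasing order. Then dim K = 2 and the simplices of K are:

  0-simplices (6): [0], [1], [2], [3], [4], [5]
  1-simplices (8): [0,1], [0,2], [0,4], [1,2], [1,3], [1,5], [2,3], [3,4]
  2-simplices (2): [0,1,2], [1,2,3]

giving chain groups C_0 ≅ Z^6, C_1 ≅ Z^8, C_2 ≅ Z^2.

Boundary ∂_1: C_1 → C_0 is given by ∂[p,q] = [q] − [p]. For instance
  ∂[1,5] = [5] − [1].
The 6×8 boundary matrix has rank 5 and Smith normal form diag(1,1,1,1,1).

∂_2: C_2 → C_1 maps a triangle to the signed sum of its edges. For instance
  ∂[0,1,2] = [1,2] − [0,2] + [0,1],
  ∂[1,2,3] = [2,3] − [1,3] + [1,2].
This gives a 8×2 integer matrix of rank 2; reducing to Smith normal form yields diagonal entries (1,1).

Computing H_k = (kernel of ∂_k) / (image of ∂_{k+1}):

  H_0: rank C_0 − rank ∂_1 = 6 − 5 = 1, and the invariant factors of ∂_1 are all 1, so H_0 = Z.
  H_1: rank ker ∂_1 − rank ∂_2 = (8 − 5) − 2 = 1, and the invariant factors of ∂_2 are all 1, so H_1 = Z.
  H_2: rank ker ∂_2 − rank ∂_3 = (2 − 2) − 0 = 0, and there is no ∂_3, so H_2 = 0.

As a check, the Euler characteristic is 6 − 8 + 2 = 0, which agrees with 1 − 1 + 0 = 0.

H_0 = Z,  H_1 = Z,  H_2 = 0.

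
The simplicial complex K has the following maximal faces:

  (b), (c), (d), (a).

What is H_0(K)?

H_0 ≅ Z^4.

Take the total order a < b < c < d on the vertex set. Then K (dimension 0) consists of the simplices:

  0-simplices (4): a, b, c, d

giving chain groups C_0 ≅ Z^4.

Reading off H_k = ker ∂_k / im ∂_{k+1}:

  H_0: rank C_0 − rank ∂_1 = 4 − 0 = 4, and there is no ∂_1, so H_0 ≅ Z^4.

(K is a triangulation of a set of 4 points.)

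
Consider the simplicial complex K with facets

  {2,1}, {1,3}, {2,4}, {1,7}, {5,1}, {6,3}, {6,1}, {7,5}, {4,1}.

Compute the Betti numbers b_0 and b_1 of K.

b_0 = 1, b_1 = 3.

K has 7 vertices, 9 edges.
rank ∂_0 = 0, rank ∂_1 = 6 ⇒ b_0 = 7 − 0 − 6 = 1; all invariant factors of ∂_1 are 1 so no torsion. So H_0 = Z.
rank ∂_1 = 6, rank ∂_2 = 0 ⇒ b_1 = 9 − 6 − 0 = 3. So H_1 = Z^3.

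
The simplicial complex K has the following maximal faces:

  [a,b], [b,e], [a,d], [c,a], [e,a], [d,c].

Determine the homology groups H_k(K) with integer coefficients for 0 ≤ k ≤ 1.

H_0 ≅ Z,  H_1 ≅ Z^2.

Take the total order a < b < c < d < e on the vertex set. Then K (dimension 1) consists of the simplices:

  0-simplices (5): a, b, c, d, e
  1-simplices (6): ab, ac, ad, ae, be, cd

giving chain groups C_0 ≅ Z^5, C_1 ≅ Z^6.

The boundary map ∂_1: C_1 → C_0 sends each edge [p,q] (with p < q) to q − p.
The resulting 5×6 matrix has rank 4, and its Smith normal form has invariant factors (1,1,1,1).

Now H_k = ker ∂_k / im ∂_{k+1}, so:

  H_0: rank C_0 − rank ∂_1 = 5 − 4 = 1, and the invariant factors of ∂_1 are all 1, so H_0 = Z.
  H_1: rank ker ∂_1 − rank ∂_2 = (6 − 4) − 0 = 2, and there is no ∂_2, so H_1 = Z^2.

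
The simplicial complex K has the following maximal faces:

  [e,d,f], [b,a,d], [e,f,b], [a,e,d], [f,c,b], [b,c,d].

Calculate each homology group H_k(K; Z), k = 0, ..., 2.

Fix the vertex order a < b < c < d < e < f and write every simplex with vertices in increasing order. Then dim K = 2 and the simplices of K are:

  0-simplices (6): a, b, c, d, e, f
  1-simplices (12): ab, ad, ae, bc, bd, be, bf, cd, cf, de, df, ef
  2-simplices (6): abd, ade, bcd, bcf, bef, def

so the chain groups are C_0 ≅ Z^6, C_1 ≅ Z^12, C_2 ≅ Z^6.

The boundary map ∂_1: C_1 → C_0 maps an edge to its endpoints' difference, ∂[p,q] = q − p. For instance
  ∂ef = f − e.
This gives a 6×12 integer matrix of rank 5; reducing to Smith normal form yields diagonal entries (1,1,1,1,1).

∂_2: C_2 → C_1 maps a triangle to the signed sum of its edges. For instance
  ∂bef = ef − bf + be,
  ∂ade = de − ae + ad.
The 12×6 boundary matrix has rank 6 and Smith normal form diag(1,1,1,1,1,1).

Now H_k = ker ∂_k / im ∂_{k+1}, so:

  H_0: rank C_0 − rank ∂_1 = 6 − 5 = 1, and the invariant factors of ∂_1 are all 1, so H_0 ≅ Z.
  H_1: rank ker ∂_1 − rank ∂_2 = (12 − 5) − 6 = 1, and the invariant factors of ∂_2 are all 1, so H_1 ≅ Z.
  H_2: rank ker ∂_2 − rank ∂_3 = (6 − 6) − 0 = 0, and there is no ∂_3, so H_2 ≅ 0.

(K is a triangulation of the cylinder S^1 x I.)

H_0 = Z,  H_1 = Z,  H_2 = 0.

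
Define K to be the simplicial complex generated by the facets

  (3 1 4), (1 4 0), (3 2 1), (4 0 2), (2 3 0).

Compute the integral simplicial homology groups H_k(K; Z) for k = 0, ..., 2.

H_0 ≅ Z,  H_1 ≅ Z,  H_2 = 0.

Fix the vertex order 0 < 1 < 2 < 3 < 4 and write every simplex with vertices in increasing order. Then dim K = 2 and the simplices of K are:

  0-simplices (5): [0], [1], [2], [3], [4]
  1-simplices (10): [0,1], [0,2], [0,3], [0,4], [1,2], [1,3], [1,4], [2,3], [2,4], [3,4]
  2-simplices (5): [0,1,4], [0,2,3], [0,2,4], [1,2,3], [1,3,4]

giving chain groups C_0 ≅ Z^5, C_1 ≅ Z^10, C_2 ≅ Z^5.

Boundary ∂_1: C_1 → C_0 maps an edge to its endpoints' difference, ∂[p,q] = q − p. For instance
  ∂[0,3] = [3] − [0].
This gives a 5×10 integer matrix of rank 4; reducing to Smith normal form yields diagonal entries (1,1,1,1).

∂_2: C_2 → C_1 sends each 2-simplex [p,q,r] to [q,r] − [p,r] + [p,q]. For instance
  ∂[0,1,4] = [1,4] − [0,4] + [0,1],
  ∂[0,2,4] = [2,4] − [0,4] + [0,2].
The 10×5 boundary matrix has rank 5 and Smith normal form diag(1,1,1,1,1).

Computing H_k = (kernel of ∂_k) / (image of ∂_{k+1}):

  H_0: rank C_0 − rank ∂_1 = 5 − 4 = 1, and the invariant factors of ∂_1 are all 1, so H_0 = Z.
  H_1: rank ker ∂_1 − rank ∂_2 = (10 − 4) − 5 = 1, and the invariant factors of ∂_2 are all 1, so H_1 = Z.
  H_2: rank ker ∂_2 − rank ∂_3 = (5 − 5) − 0 = 0, and there is no ∂_3, so H_2 = 0.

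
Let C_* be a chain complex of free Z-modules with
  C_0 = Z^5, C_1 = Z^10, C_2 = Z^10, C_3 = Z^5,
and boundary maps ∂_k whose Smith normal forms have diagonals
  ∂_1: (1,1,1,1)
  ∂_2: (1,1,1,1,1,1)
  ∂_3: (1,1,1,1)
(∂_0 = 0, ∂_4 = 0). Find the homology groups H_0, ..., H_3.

H_0: b_0 = 5 − 0 − 4 = 1; torsion from ∂_1 factors > 1: none. So H_0 = Z.
H_1: b_1 = 10 − 4 − 6 = 0; torsion from ∂_2 factors > 1: none. So H_1 = 0.
H_2: b_2 = 10 − 6 − 4 = 0; torsion from ∂_3 factors > 1: none. So H_2 = 0.
H_3: b_3 = 5 − 4 − 0 = 1; torsion from ∂_4 factors > 1: none. So H_3 = Z.

H_0 = Z,  H_1 = 0,  H_2 = 0,  H_3 = Z.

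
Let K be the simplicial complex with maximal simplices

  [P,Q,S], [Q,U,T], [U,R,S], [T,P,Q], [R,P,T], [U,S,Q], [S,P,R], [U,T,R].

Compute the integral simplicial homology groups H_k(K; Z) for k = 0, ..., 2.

Take the total order P < Q < R < S < T < U on the vertex set. Then K (dimension 2) consists of the simplices:

  0-simplices (6): P, Q, R, S, T, U
  1-simplices (12): PQ, PR, PS, PT, QS, QT, QU, RS, RT, RU, SU, TU
  2-simplices (8): PQS, PQT, PRS, PRT, QSU, QTU, RSU, RTU

Hence C_0 ≅ Z^6, C_1 ≅ Z^12, C_2 ≅ Z^8.

Boundary ∂_1: C_1 → C_0 is given by ∂[p,q] = [q] − [p]. For instance
  ∂QU = U − Q.
The 6×12 boundary matrix has rank 5 and Smith normal form diag(1,1,1,1,1).

∂_2: C_2 → C_1 maps a triangle to the signed sum of its edges. For instance
  ∂PRS = RS − PS + PR,
  ∂QTU = TU − QU + QT.
The 12×8 boundary matrix has rank 7 and Smith normal form diag(1,1,1,1,1,1,1).

Computing H_k = (kernel of ∂_k) / (image of ∂_{k+1}):

  H_0: rank C_0 − rank ∂_1 = 6 − 5 = 1, and the invariant factors of ∂_1 are all 1, so H_0 = Z.
  H_1: rank ker ∂_1 − rank ∂_2 = (12 − 5) − 7 = 0, and the invariant factors of ∂_2 are all 1, so H_1 = 0.
  H_2: rank ker ∂_2 − rank ∂_3 = (8 − 7) − 0 = 1, and there is no ∂_3, so H_2 = Z.

As a check, the Euler characteristic is 6 − 12 + 8 = 2, which agrees with 1 − 0 + 1 = 2.

H_0 = Z,  H_1 = 0,  H_2 = Z.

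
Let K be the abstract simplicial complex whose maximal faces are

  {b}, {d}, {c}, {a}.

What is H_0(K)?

We work with the vertex ordering a < b < c < d. The simplices of K, each written with vertices in increasing order, are:

  0-simplices (4): a, b, c, d

giving chain groups C_0 ≅ Z^4.

Now H_k = ker ∂_k / im ∂_{k+1}, so:

  H_0: rank C_0 − rank ∂_1 = 4 − 0 = 4, and there is no ∂_1, so H_0 = Z^4.

H_0 = Z^4.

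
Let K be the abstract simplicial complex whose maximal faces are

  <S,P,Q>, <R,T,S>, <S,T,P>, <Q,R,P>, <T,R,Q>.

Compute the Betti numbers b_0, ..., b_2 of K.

K has 5 vertices, 10 edges, 5 triangles.
rank ∂_0 = 0, rank ∂_1 = 4 ⇒ b_0 = 5 − 0 − 4 = 1; all invariant factors of ∂_1 are 1 so no torsion. So H_0 ≅ Z.
rank ∂_1 = 4, rank ∂_2 = 5 ⇒ b_1 = 10 − 4 − 5 = 1; all invariant factors of ∂_2 are 1 so no torsion. So H_1 ≅ Z.
rank ∂_2 = 5, rank ∂_3 = 0 ⇒ b_2 = 5 − 5 − 0 = 0. So H_2 ≅ 0.

b_0 = 1, b_1 = 1, b_2 = 0.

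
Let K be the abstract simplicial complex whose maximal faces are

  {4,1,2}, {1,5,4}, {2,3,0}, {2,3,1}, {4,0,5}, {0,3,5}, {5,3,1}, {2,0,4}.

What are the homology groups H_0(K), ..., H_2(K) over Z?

H_0 ≅ Z,  H_1 = 0,  H_2 ≅ Z.

K has 6 vertices, 12 edges, 8 triangles.
rank ∂_0 = 0, rank ∂_1 = 5 ⇒ b_0 = 6 − 0 − 5 = 1; all invariant factors of ∂_1 are 1 so no torsion. So H_0 ≅ Z.
rank ∂_1 = 5, rank ∂_2 = 7 ⇒ b_1 = 12 − 5 − 7 = 0; all invariant factors of ∂_2 are 1 so no torsion. So H_1 ≅ 0.
rank ∂_2 = 7, rank ∂_3 = 0 ⇒ b_2 = 8 − 7 − 0 = 1. So H_2 ≅ Z.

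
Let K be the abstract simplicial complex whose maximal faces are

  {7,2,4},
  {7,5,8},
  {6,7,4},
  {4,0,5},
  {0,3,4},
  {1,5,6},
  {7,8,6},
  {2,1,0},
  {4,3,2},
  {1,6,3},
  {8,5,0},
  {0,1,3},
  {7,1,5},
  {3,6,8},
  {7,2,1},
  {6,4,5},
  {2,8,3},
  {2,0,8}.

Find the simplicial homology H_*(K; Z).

Fix the vertex order 0 < 1 < 2 < 3 < 4 < 5 < 6 < 7 < 8 and write every simplex with vertices in increasing order. Then dim K = 2 and the simplices of K are:

  0-simplices (9): [0], [1], [2], [3], [4], [5], [6], [7], [8]
  1-simplices (27): (27 of them)
  2-simplices (18): [0,1,2], [0,1,3], [0,2,8], [0,3,4], [0,4,5], [0,5,8], [1,2,7], [1,3,6], [1,5,6], [1,5,7], [2,3,4], [2,3,8], [2,4,7], [3,6,8], [4,5,6], [4,6,7], [5,7,8], [6,7,8]

so the chain groups are C_0 ≅ Z^9, C_1 ≅ Z^27, C_2 ≅ Z^18.

The boundary map ∂_1: C_1 → C_0 maps an edge to its endpoints' difference, ∂[p,q] = q − p. For instance
  ∂[4,6] = [6] − [4].
The resulting 9×27 matrix has rank 8, and its Smith normal form has invariant factors (1,1,1,1,1,1,1,1).

∂_2: C_2 → C_1 maps a triangle to the signed sum of its edges. For instance
  ∂[4,5,6] = [5,6] − [4,6] + [4,5],
  ∂[0,1,2] = [1,2] − [0,2] + [0,1].
The 27×18 boundary matrix has rank 18 and Smith normal form diag(1,1,1,1,1,1,1,1,1,1,1,1,1,1,1,1,1,2).

Now H_k = ker ∂_k / im ∂_{k+1}, so:

  H_0: rank C_0 − rank ∂_1 = 9 − 8 = 1, and the invariant factors of ∂_1 are all 1, so H_0 ≅ Z.
  H_1: rank ker ∂_1 − rank ∂_2 = (27 − 8) − 18 = 1, and ∂_2 has invariant factor 2 > 1, so H_1 ≅ Z ⊕ Z/2Z.
  H_2: rank ker ∂_2 − rank ∂_3 = (18 − 18) − 0 = 0, and there is no ∂_3, so H_2 ≅ 0.

As a check, the Euler characteristic is 9 − 27 + 18 = 0, which agrees with 1 − 1 + 0 = 0.
(K is a triangulation of the Klein bottle.)

H_0 ≅ Z,  H_1 ≅ Z ⊕ Z/2Z,  H_2 = 0.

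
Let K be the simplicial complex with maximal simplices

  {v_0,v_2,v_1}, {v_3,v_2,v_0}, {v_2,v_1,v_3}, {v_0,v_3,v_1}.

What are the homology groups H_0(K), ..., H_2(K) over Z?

Take the total order v_0 < v_1 < v_2 < v_3 on the vertex set. Then K (dimension 2) consists of the simplices:

  0-simplices (4): [v_0], [v_1], [v_2], [v_3]
  1-simplices (6): [v_0,v_1], [v_0,v_2], [v_0,v_3], [v_1,v_2], [v_1,v_3], [v_2,v_3]
  2-simplices (4): [v_0,v_1,v_2], [v_0,v_1,v_3], [v_0,v_2,v_3], [v_1,v_2,v_3]

Hence C_0 ≅ Z^4, C_1 ≅ Z^6, C_2 ≅ Z^4.

Boundary ∂_1: C_1 → C_0 is given by ∂[p,q] = [q] − [p].
The resulting 4×6 matrix has rank 3, and its Smith normal form has invariant factors (1,1,1).

The boundary map ∂_2: C_2 → C_1 sends each 2-simplex [p,q,r] to [q,r] − [p,r] + [p,q]. For instance
  ∂[v_1,v_2,v_3] = [v_2,v_3] − [v_1,v_3] + [v_1,v_2],
  ∂[v_0,v_2,v_3] = [v_2,v_3] − [v_0,v_3] + [v_0,v_2].
The resulting 6×4 matrix has rank 3, and its Smith normal form has invariant factors (1,1,1).

Reading off H_k = ker ∂_k / im ∂_{k+1}:

  H_0: rank C_0 − rank ∂_1 = 4 − 3 = 1, and the invariant factors of ∂_1 are all 1, so H_0 = Z.
  H_1: rank ker ∂_1 − rank ∂_2 = (6 − 3) − 3 = 0, and the invariant factors of ∂_2 are all 1, so H_1 = 0.
  H_2: rank ker ∂_2 − rank ∂_3 = (4 − 3) − 0 = 1, and there is no ∂_3, so H_2 = Z.

H_0 ≅ Z,  H_1 = 0,  H_2 ≅ Z.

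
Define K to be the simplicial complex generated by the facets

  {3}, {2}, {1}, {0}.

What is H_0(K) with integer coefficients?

H_0 ≅ Z^4.

K has 4 vertices.
rank ∂_0 = 0, rank ∂_1 = 0 ⇒ b_0 = 4 − 0 − 0 = 4. So H_0 ≅ Z^4.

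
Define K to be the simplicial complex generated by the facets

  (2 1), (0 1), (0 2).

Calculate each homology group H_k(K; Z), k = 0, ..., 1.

H_0 ≅ Z,  H_1 ≅ Z.

Order the vertices as 0 < 1 < 2. Listing each simplex with vertices in this order, K has dimension 1 with simplices:

  0-simplices (3): [0], [1], [2]
  1-simplices (3): [0,1], [0,2], [1,2]

giving chain groups C_0 ≅ Z^3, C_1 ≅ Z^3.

Boundary ∂_1: C_1 → C_0 sends each edge [p,q] (with p < q) to q − p. For instance
  ∂[0,1] = [1] − [0].
The 3×3 boundary matrix has rank 2 and Smith normal form diag(1,1).

Now H_k = ker ∂_k / im ∂_{k+1}, so:

  H_0: rank C_0 − rank ∂_1 = 3 − 2 = 1, and the invariant factors of ∂_1 are all 1, so H_0 = Z.
  H_1: rank ker ∂_1 − rank ∂_2 = (3 − 2) − 0 = 1, and there is no ∂_2, so H_1 = Z.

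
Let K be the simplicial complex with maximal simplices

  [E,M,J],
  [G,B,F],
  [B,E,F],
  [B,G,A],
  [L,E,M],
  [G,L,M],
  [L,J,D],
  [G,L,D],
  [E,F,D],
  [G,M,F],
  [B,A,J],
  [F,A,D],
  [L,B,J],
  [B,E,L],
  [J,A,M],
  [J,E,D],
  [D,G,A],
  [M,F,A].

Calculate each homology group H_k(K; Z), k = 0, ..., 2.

H_0 = Z,  H_1 = Z ⊕ Z/2,  H_2 = 0.

Order the vertices as A < B < D < E < F < G < J < L < M. Listing each simplex with vertices in this order, K has dimension 2 with simplices:

  0-simplices (9): A, B, D, E, F, G, J, L, M
  1-simplices (27): AB, AD, AF, AG, AJ, AM, BE, BF, BG, BJ, BL, DE, DF, DG, DJ, DL, EF, EJ, EL, EM, FG, FM, GL, GM, JL, JM, LM
  2-simplices (18): ABG, ABJ, ADF, ADG, AFM, AJM, BEF, BEL, BFG, BJL, DEF, DEJ, DGL, DJL, EJM, ELM, FGM, GLM

giving chain groups C_0 ≅ Z^9, C_1 ≅ Z^27, C_2 ≅ Z^18.

The boundary map ∂_1: C_1 → C_0 is given by ∂[p,q] = [q] − [p].
The resulting 9×27 matrix has rank 8, and its Smith normal form has invariant factors (1,1,1,1,1,1,1,1).

The boundary map ∂_2: C_2 → C_1 maps a triangle to the signed sum of its edges. For instance
  ∂DEJ = EJ − DJ + DE,
  ∂ABJ = BJ − AJ + AB.
The 27×18 boundary matrix has rank 18 and Smith normal form diag(1,1,1,1,1,1,1,1,1,1,1,1,1,1,1,1,1,2).

Now H_k = ker ∂_k / im ∂_{k+1}, so:

  H_0: rank C_0 − rank ∂_1 = 9 − 8 = 1, and the invariant factors of ∂_1 are all 1, so H_0 = Z.
  H_1: rank ker ∂_1 − rank ∂_2 = (27 − 8) − 18 = 1, and ∂_2 has invariant factor 2 > 1, so H_1 = Z ⊕ Z/2.
  H_2: rank ker ∂_2 − rank ∂_3 = (18 − 18) − 0 = 0, and there is no ∂_3, so H_2 = 0.

(K is a triangulation of the Klein bottle.)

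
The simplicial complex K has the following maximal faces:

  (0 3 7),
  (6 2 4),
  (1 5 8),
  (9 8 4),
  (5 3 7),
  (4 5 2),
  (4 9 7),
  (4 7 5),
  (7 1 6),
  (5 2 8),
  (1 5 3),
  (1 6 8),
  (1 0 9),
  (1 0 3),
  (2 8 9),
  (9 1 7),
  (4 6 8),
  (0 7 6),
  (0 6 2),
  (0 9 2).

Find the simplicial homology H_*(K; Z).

H_0 ≅ Z,  H_1 ≅ Z ⊕ Z/2,  H_2 = 0.

We work with the vertex ordering 0 < 1 < 2 < 3 < 4 < 5 < 6 < 7 < 8 < 9. The simplices of K, each written with vertices in increasing order, are:

  0-simplices (10): [0], [1], [2], [3], [4], [5], [6], [7], [8], [9]
  1-simplices (30): (30 of them)
  2-simplices (20): (20 of them)

giving chain groups C_0 ≅ Z^10, C_1 ≅ Z^30, C_2 ≅ Z^20.

Boundary ∂_1: C_1 → C_0 is given by ∂[p,q] = [q] − [p]. For instance
  ∂[1,3] = [3] − [1].
The resulting 10×30 matrix has rank 9, and its Smith normal form has invariant factors (1,1,1,1,1,1,1,1,1).

Boundary ∂_2: C_2 → C_1 acts by ∂[p,q,r] = [q,r] − [p,r] + [p,q]. For instance
  ∂[1,3,5] = [3,5] − [1,5] + [1,3],
  ∂[2,4,6] = [4,6] − [2,6] + [2,4].
The 30×20 boundary matrix has rank 20 and Smith normal form diag(1,1,1,1,1,1,1,1,1,1,1,1,1,1,1,1,1,1,1,2).

Reading off H_k = ker ∂_k / im ∂_{k+1}:

  H_0: rank C_0 − rank ∂_1 = 10 − 9 = 1, and the invariant factors of ∂_1 are all 1, so H_0 ≅ Z.
  H_1: rank ker ∂_1 − rank ∂_2 = (30 − 9) − 20 = 1, and ∂_2 has invariant factor 2 > 1, so H_1 ≅ Z ⊕ Z/2.
  H_2: rank ker ∂_2 − rank ∂_3 = (20 − 20) − 0 = 0, and there is no ∂_3, so H_2 ≅ 0.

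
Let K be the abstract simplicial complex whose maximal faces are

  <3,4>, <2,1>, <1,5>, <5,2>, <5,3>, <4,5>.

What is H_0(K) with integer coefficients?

Order the vertices as 1 < 2 < 3 < 4 < 5. Listing each simplex with vertices in this order, K has dimension 1 with simplices:

  0-simplices (5): [1], [2], [3], [4], [5]
  1-simplices (6): [1,2], [1,5], [2,5], [3,4], [3,5], [4,5]

Hence C_0 ≅ Z^5, C_1 ≅ Z^6.

The boundary map ∂_1: C_1 → C_0 sends each edge [p,q] (with p < q) to q − p. For instance
  ∂[1,5] = [5] − [1].
The 5×6 boundary matrix has rank 4 and Smith normal form diag(1,1,1,1).

Computing H_k = (kernel of ∂_k) / (image of ∂_{k+1}):

  H_0: rank C_0 − rank ∂_1 = 5 − 4 = 1, and the invariant factors of ∂_1 are all 1, so H_0 = Z.

(K is a triangulation of a wedge of 2 circles.)

H_0 = Z.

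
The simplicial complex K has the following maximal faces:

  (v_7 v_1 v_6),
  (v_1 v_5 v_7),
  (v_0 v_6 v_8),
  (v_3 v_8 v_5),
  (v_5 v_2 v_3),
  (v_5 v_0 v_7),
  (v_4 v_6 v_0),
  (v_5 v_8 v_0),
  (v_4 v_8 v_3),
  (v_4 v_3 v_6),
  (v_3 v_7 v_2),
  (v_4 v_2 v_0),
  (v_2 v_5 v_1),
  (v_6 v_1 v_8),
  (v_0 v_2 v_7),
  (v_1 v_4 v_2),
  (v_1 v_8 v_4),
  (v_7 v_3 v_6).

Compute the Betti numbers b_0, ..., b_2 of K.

b_0 = 1, b_1 = 1, b_2 = 0.

Fix the vertex order v_0 < v_1 < v_2 < v_3 < v_4 < v_5 < v_6 < v_7 < v_8 and write every simplex with vertices in increasing order. Then dim K = 2 and the simplices of K are:

  0-simplices (9): [v_0], [v_1], [v_2], [v_3], [v_4], [v_5], [v_6], [v_7], [v_8]
  1-simplices (27): (27 of them)
  2-simplices (18): (18 of them)

so the chain groups are C_0 ≅ Z^9, C_1 ≅ Z^27, C_2 ≅ Z^18.

Boundary ∂_1: C_1 → C_0 is given by ∂[p,q] = [q] − [p]. For instance
  ∂[v_1,v_2] = [v_2] − [v_1].
The resulting 9×27 matrix has rank 8, and its Smith normal form has invariant factors (1,1,1,1,1,1,1,1).

Boundary ∂_2: C_2 → C_1 sends each 2-simplex [p,q,r] to [q,r] − [p,r] + [p,q]. For instance
  ∂[v_3,v_5,v_8] = [v_5,v_8] − [v_3,v_8] + [v_3,v_5],
  ∂[v_0,v_2,v_7] = [v_2,v_7] − [v_0,v_7] + [v_0,v_2].
The resulting 27×18 matrix has rank 18, and its Smith normal form has invariant factors (1,1,1,1,1,1,1,1,1,1,1,1,1,1,1,1,1,2).

Computing H_k = (kernel of ∂_k) / (image of ∂_{k+1}):

  H_0: rank C_0 − rank ∂_1 = 9 − 8 = 1, and the invariant factors of ∂_1 are all 1, so H_0 = Z.
  H_1: rank ker ∂_1 − rank ∂_2 = (27 − 8) − 18 = 1, and ∂_2 has invariant factor 2 > 1, so H_1 = Z × Z/2.
  H_2: rank ker ∂_2 − rank ∂_3 = (18 − 18) − 0 = 0, and there is no ∂_3, so H_2 = 0.

Hence the Betti numbers are b_0 = 1, b_1 = 1, b_2 = 0.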